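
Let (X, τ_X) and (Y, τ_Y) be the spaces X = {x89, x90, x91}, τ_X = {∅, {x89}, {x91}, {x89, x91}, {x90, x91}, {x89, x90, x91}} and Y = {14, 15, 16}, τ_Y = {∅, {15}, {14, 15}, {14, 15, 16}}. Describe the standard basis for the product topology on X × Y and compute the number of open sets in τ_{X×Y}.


Basis B = {∅ × ∅, {x89} × {15}, {x91} × {15}, {x89} × {14, 15}, {x89, x91} × {15}, {x90, x91} × {15}, {x91} × {14, 15}, {x89} × {14, 15, 16}, {x89, x90, x91} × {15}, {x91} × {14, 15, 16}, {x89, x91} × {14, 15}, {x90, x91} × {14, 15}, {x89, x91} × {14, 15, 16}, {x89, x90, x91} × {14, 15}, {x90, x91} × {14, 15, 16}, {x89, x90, x91} × {14, 15, 16}}; |τ_{X×Y}| = 40.

Enumerate products U × V with U ∈ τ_X, V ∈ τ_Y (deduplicated):
  ∅ × ∅ = {} (∅)
  {x89} × {15} = {(x89,15)}
  {x91} × {15} = {(x91,15)}
  {x89} × {14, 15} = {(x89,14), (x89,15)}
  {x89, x91} × {15} = {(x89,15), (x91,15)}
  {x90, x91} × {15} = {(x90,15), (x91,15)}
  {x91} × {14, 15} = {(x91,14), (x91,15)}
  {x89} × {14, 15, 16} = {(x89,14), (x89,15), (x89,16)}
  {x89, x90, x91} × {15} = {(x89,15), (x90,15), (x91,15)}
  {x91} × {14, 15, 16} = {(x91,14), (x91,15), (x91,16)}
  {x89, x91} × {14, 15} = {(x89,14), (x89,15), (x91,14), (x91,15)}
  {x90, x91} × {14, 15} = {(x90,14), (x90,15), (x91,14), (x91,15)}
  {x89, x91} × {14, 15, 16} = {(x89,14), (x89,15), (x89,16), (x91,14), (x91,15), (x91,16)}
  {x89, x90, x91} × {14, 15} = {(x89,14), (x89,15), (x90,14), (x90,15), (x91,14), (x91,15)}
  {x90, x91} × {14, 15, 16} = {(x90,14), (x90,15), (x90,16), (x91,14), (x91,15), (x91,16)}
  {x89, x90, x91} × {14, 15, 16} = {(x89,14), (x89,15), (x89,16), (x90,14), (x90,15), (x90,16), (x91,14), (x91,15), (x91,16)}
These 16 distinct sets form the basis B.
Close under arbitrary unions to get τ_{X×Y}; counting gives |τ_{X×Y}| = 40.


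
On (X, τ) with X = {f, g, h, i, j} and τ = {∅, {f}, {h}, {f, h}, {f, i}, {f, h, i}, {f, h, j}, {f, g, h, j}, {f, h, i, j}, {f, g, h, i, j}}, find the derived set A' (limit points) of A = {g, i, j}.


A' = {g}

For each x ∈ X, list the open sets U ∈ τ with x ∈ U, then check whether U ∩ (A ∖ {x}) ≠ ∅ for every such U.
  x = f: open {f} ∋ x has {f} ∩ (A ∖ {f}) = ∅, so x is NOT a limit point.
  x = g: opens ∋ x are {f, g, h, j}, {f, g, h, i, j}; each meets A ∖ {g}, so x IS a limit point.
  x = h: open {h} ∋ x has {h} ∩ (A ∖ {h}) = ∅, so x is NOT a limit point.
  x = i: open {f, i} ∋ x has {f, i} ∩ (A ∖ {i}) = ∅, so x is NOT a limit point.
  x = j: open {f, h, j} ∋ x has {f, h, j} ∩ (A ∖ {j}) = ∅, so x is NOT a limit point.
Collecting: A' = {g}.


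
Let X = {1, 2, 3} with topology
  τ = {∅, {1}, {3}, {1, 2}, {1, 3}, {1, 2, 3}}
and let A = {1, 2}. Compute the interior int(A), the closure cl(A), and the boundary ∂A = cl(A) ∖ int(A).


int(A) = {1, 2}, cl(A) = {1, 2}, ∂A = ∅.

Closed sets in (X, τ) are complements of opens:
  closed(X, τ) = {∅, {2}, {3}, {1, 2}, {2, 3}, {1, 2, 3}}.
int(A) = ⋃ {U ∈ τ : U ⊆ A}. Opens contained in A: ∅, {1}, {1, 2}.
Taking the union of these: int(A) = {1, 2}.
cl(A) = ⋂ {C closed : A ⊆ C}. Closed sets containing A: {1, 2}, {1, 2, 3}.
Intersecting these: cl(A) = {1, 2}.
∂A = cl(A) ∖ int(A) = {1, 2} ∖ {1, 2} = ∅.


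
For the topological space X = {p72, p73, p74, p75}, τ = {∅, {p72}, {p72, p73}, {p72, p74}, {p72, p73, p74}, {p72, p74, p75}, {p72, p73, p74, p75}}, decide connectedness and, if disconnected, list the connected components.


(X, τ) is connected.

Find clopen sets (U ∈ τ with X ∖ U ∈ τ):
  U = ∅, X ∖ U = {p72, p73, p74, p75} — both open, so U is clopen.
  U = {p72, p73, p74, p75}, X ∖ U = ∅ — both open, so U is clopen.
Only trivial clopens (∅ and X) exist, so (X, τ) is connected.
Compute connected components by grouping points that agree on all clopens:
  component: {p72, p73, p74, p75}


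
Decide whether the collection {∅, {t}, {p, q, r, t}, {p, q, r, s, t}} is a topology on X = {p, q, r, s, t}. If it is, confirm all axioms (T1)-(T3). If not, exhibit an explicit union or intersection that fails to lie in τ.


τ IS a topology on X.

Axiom (T1): ∅ ∈ τ? Yes; X ∈ τ? Yes.
Axiom (T2/T3): check pairwise unions and intersections of members of τ.
All pairwise intersections and unions checked — each lies in τ. Therefore τ satisfies (T1), (T2), (T3): it IS a topology on X.


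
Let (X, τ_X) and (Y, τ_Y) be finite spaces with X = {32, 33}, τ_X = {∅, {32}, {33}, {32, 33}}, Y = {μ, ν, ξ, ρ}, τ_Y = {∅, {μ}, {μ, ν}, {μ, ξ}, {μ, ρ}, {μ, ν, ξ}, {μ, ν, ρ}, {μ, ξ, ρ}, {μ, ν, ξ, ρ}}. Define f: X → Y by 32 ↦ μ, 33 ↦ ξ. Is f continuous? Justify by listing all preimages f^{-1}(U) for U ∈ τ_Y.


f IS continuous.

Compute f^{-1}(U) for each U ∈ τ_Y:
  U = ∅: f^{-1}(U) = ∅ ∈ τ_X ✓.
  U = {μ}: f^{-1}(U) = {32} ∈ τ_X ✓.
  U = {μ, ν}: f^{-1}(U) = {32} ∈ τ_X ✓.
  U = {μ, ξ}: f^{-1}(U) = {32, 33} ∈ τ_X ✓.
  U = {μ, ρ}: f^{-1}(U) = {32} ∈ τ_X ✓.
  U = {μ, ν, ξ}: f^{-1}(U) = {32, 33} ∈ τ_X ✓.
  U = {μ, ν, ρ}: f^{-1}(U) = {32} ∈ τ_X ✓.
  U = {μ, ξ, ρ}: f^{-1}(U) = {32, 33} ∈ τ_X ✓.
  U = {μ, ν, ξ, ρ}: f^{-1}(U) = {32, 33} ∈ τ_X ✓.
Every preimage lies in τ_X, so f IS continuous.


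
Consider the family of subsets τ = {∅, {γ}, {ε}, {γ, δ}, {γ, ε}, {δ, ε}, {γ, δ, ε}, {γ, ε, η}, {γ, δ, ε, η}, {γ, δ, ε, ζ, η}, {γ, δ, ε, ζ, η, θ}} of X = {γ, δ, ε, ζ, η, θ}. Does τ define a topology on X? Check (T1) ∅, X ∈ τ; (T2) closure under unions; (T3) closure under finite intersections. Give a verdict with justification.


τ is NOT a topology on X.

Axiom (T1): ∅ ∈ τ? Yes; X ∈ τ? Yes.
Axiom (T2/T3): check pairwise unions and intersections of members of τ.
Counterexample for (T3): {γ, δ} ∩ {δ, ε} = {δ} ∉ τ. Therefore τ is NOT a topology.


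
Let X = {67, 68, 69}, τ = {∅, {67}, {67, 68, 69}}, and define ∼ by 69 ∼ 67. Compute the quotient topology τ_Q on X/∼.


X/∼ = {[67=69], [68]}; |τ_Q| = 2.

Equivalence classes: [67=69], [68].
Quotient map π: X → X/∼ sends 67 ↦ [67=69], 68 ↦ [68], 69 ↦ [67=69].
For each subset V ⊆ X/∼, compute π^{-1}(V) ⊆ X and check whether π^{-1}(V) ∈ τ. V is open in τ_Q iff π^{-1}(V) ∈ τ.
  V = {}: π^{-1}(V) = ∅ ∈ τ ✓.
  V = {[67=69]}: π^{-1}(V) = {67, 69} ∉ τ ✗.
  V = {[68]}: π^{-1}(V) = {68} ∉ τ ✗.
  V = {[67=69], [68]}: π^{-1}(V) = {67, 68, 69} ∈ τ ✓.
Open sets in the quotient: τ_Q = {{}, {[67=69], [68]}} (2 elements).


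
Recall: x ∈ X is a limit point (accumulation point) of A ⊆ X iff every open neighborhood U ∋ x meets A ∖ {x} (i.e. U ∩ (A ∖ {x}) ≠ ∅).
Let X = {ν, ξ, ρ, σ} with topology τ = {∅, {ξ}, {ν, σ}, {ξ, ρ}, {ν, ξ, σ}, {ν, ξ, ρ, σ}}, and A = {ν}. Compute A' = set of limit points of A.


A' = {σ}

For each x ∈ X, list the open sets U ∈ τ with x ∈ U, then check whether U ∩ (A ∖ {x}) ≠ ∅ for every such U.
  x = ν: open {ν, σ} ∋ x has {ν, σ} ∩ (A ∖ {ν}) = ∅, so x is NOT a limit point.
  x = ξ: open {ξ} ∋ x has {ξ} ∩ (A ∖ {ξ}) = ∅, so x is NOT a limit point.
  x = ρ: open {ξ, ρ} ∋ x has {ξ, ρ} ∩ (A ∖ {ρ}) = ∅, so x is NOT a limit point.
  x = σ: opens ∋ x are {ν, σ}, {ν, ξ, σ}, {ν, ξ, ρ, σ}; each meets A ∖ {σ}, so x IS a limit point.
Collecting: A' = {σ}.


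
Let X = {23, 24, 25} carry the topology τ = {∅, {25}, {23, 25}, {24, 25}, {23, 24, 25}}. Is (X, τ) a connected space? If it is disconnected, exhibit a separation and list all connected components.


(X, τ) is connected.

Find clopen sets (U ∈ τ with X ∖ U ∈ τ):
  U = ∅, X ∖ U = {23, 24, 25} — both open, so U is clopen.
  U = {23, 24, 25}, X ∖ U = ∅ — both open, so U is clopen.
Only trivial clopens (∅ and X) exist, so (X, τ) is connected.
Compute connected components by grouping points that agree on all clopens:
  component: {23, 24, 25}


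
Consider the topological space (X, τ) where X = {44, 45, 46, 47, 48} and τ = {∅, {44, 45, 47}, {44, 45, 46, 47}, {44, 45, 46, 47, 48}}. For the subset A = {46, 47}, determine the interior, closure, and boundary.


int(A) = ∅, cl(A) = {44, 45, 46, 47, 48}, ∂A = {44, 45, 46, 47, 48}.

Closed sets in (X, τ) are complements of opens:
  closed(X, τ) = {∅, {48}, {46, 48}, {44, 45, 46, 47, 48}}.
int(A) = ⋃ {U ∈ τ : U ⊆ A}. Opens contained in A: ∅.
Taking the union of these: int(A) = ∅.
cl(A) = ⋂ {C closed : A ⊆ C}. Closed sets containing A: {44, 45, 46, 47, 48}.
Intersecting these: cl(A) = {44, 45, 46, 47, 48}.
∂A = cl(A) ∖ int(A) = {44, 45, 46, 47, 48} ∖ ∅ = {44, 45, 46, 47, 48}.


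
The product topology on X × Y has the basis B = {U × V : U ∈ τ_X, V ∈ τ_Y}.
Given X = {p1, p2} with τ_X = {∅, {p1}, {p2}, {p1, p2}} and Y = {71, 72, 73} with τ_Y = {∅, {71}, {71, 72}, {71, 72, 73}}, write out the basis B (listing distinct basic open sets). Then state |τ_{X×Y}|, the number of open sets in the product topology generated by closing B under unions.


Basis B = {∅ × ∅, {p1} × {71}, {p2} × {71}, {p1} × {71, 72}, {p1, p2} × {71}, {p2} × {71, 72}, {p1} × {71, 72, 73}, {p2} × {71, 72, 73}, {p1, p2} × {71, 72}, {p1, p2} × {71, 72, 73}}; |τ_{X×Y}| = 16.

Enumerate products U × V with U ∈ τ_X, V ∈ τ_Y (deduplicated):
  ∅ × ∅ = {} (∅)
  {p1} × {71} = {(p1,71)}
  {p2} × {71} = {(p2,71)}
  {p1} × {71, 72} = {(p1,71), (p1,72)}
  {p1, p2} × {71} = {(p1,71), (p2,71)}
  {p2} × {71, 72} = {(p2,71), (p2,72)}
  {p1} × {71, 72, 73} = {(p1,71), (p1,72), (p1,73)}
  {p2} × {71, 72, 73} = {(p2,71), (p2,72), (p2,73)}
  {p1, p2} × {71, 72} = {(p1,71), (p1,72), (p2,71), (p2,72)}
  {p1, p2} × {71, 72, 73} = {(p1,71), (p1,72), (p1,73), (p2,71), (p2,72), (p2,73)}
These 10 distinct sets form the basis B.
Close under arbitrary unions to get τ_{X×Y}; counting gives |τ_{X×Y}| = 16.


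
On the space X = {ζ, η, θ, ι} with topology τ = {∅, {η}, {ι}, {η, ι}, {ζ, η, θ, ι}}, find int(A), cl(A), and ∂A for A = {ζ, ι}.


int(A) = {ι}, cl(A) = {ζ, θ, ι}, ∂A = {ζ, θ}.

Closed sets in (X, τ) are complements of opens:
  closed(X, τ) = {∅, {ζ, θ}, {ζ, η, θ}, {ζ, θ, ι}, {ζ, η, θ, ι}}.
int(A) = ⋃ {U ∈ τ : U ⊆ A}. Opens contained in A: ∅, {ι}.
Taking the union of these: int(A) = {ι}.
cl(A) = ⋂ {C closed : A ⊆ C}. Closed sets containing A: {ζ, θ, ι}, {ζ, η, θ, ι}.
Intersecting these: cl(A) = {ζ, θ, ι}.
∂A = cl(A) ∖ int(A) = {ζ, θ, ι} ∖ {ι} = {ζ, θ}.


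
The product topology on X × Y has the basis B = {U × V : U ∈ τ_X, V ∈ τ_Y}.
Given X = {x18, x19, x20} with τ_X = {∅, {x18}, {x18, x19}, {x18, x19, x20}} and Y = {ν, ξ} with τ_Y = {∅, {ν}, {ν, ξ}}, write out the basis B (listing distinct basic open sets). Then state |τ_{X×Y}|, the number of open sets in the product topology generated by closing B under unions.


Basis B = {∅ × ∅, {x18} × {ν}, {x18} × {ν, ξ}, {x18, x19} × {ν}, {x18, x19, x20} × {ν}, {x18, x19} × {ν, ξ}, {x18, x19, x20} × {ν, ξ}}; |τ_{X×Y}| = 10.

Enumerate products U × V with U ∈ τ_X, V ∈ τ_Y (deduplicated):
  ∅ × ∅ = {} (∅)
  {x18} × {ν} = {(x18,ν)}
  {x18} × {ν, ξ} = {(x18,ν), (x18,ξ)}
  {x18, x19} × {ν} = {(x18,ν), (x19,ν)}
  {x18, x19, x20} × {ν} = {(x18,ν), (x19,ν), (x20,ν)}
  {x18, x19} × {ν, ξ} = {(x18,ν), (x18,ξ), (x19,ν), (x19,ξ)}
  {x18, x19, x20} × {ν, ξ} = {(x18,ν), (x18,ξ), (x19,ν), (x19,ξ), (x20,ν), (x20,ξ)}
These 7 distinct sets form the basis B.
Close under arbitrary unions to get τ_{X×Y}; counting gives |τ_{X×Y}| = 10.


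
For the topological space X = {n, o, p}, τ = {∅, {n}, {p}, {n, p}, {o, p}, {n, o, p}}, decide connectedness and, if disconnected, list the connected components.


(X, τ) is disconnected; components = [{n}, {o, p}].

Find clopen sets (U ∈ τ with X ∖ U ∈ τ):
  U = ∅, X ∖ U = {n, o, p} — both open, so U is clopen.
  U = {n}, X ∖ U = {o, p} — both open, so U is clopen.
  U = {o, p}, X ∖ U = {n} — both open, so U is clopen.
  U = {n, o, p}, X ∖ U = ∅ — both open, so U is clopen.
Nontrivial clopen(s) exist: e.g. {n}. So (X, τ) is disconnected.
Compute connected components by grouping points that agree on all clopens:
  component: {n}
  component: {o, p}


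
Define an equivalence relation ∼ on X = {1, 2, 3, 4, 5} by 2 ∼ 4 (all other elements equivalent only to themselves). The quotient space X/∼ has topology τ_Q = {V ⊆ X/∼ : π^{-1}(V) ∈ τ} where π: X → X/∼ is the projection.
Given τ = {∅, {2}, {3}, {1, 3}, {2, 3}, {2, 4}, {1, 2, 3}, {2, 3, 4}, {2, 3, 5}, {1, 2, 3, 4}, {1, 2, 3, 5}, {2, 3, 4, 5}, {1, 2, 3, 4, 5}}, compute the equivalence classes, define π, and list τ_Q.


X/∼ = {[1], [2=4], [3], [5]}; |τ_Q| = 8.

Equivalence classes: [1], [2=4], [3], [5].
Quotient map π: X → X/∼ sends 1 ↦ [1], 2 ↦ [2=4], 3 ↦ [3], 4 ↦ [2=4], 5 ↦ [5].
For each subset V ⊆ X/∼, compute π^{-1}(V) ⊆ X and check whether π^{-1}(V) ∈ τ. V is open in τ_Q iff π^{-1}(V) ∈ τ.
  V = {}: π^{-1}(V) = ∅ ∈ τ ✓.
  V = {[1]}: π^{-1}(V) = {1} ∉ τ ✗.
  V = {[2=4]}: π^{-1}(V) = {2, 4} ∈ τ ✓.
  V = {[1], [2=4]}: π^{-1}(V) = {1, 2, 4} ∉ τ ✗.
  V = {[3]}: π^{-1}(V) = {3} ∈ τ ✓.
  V = {[1], [3]}: π^{-1}(V) = {1, 3} ∈ τ ✓.
  V = {[2=4], [3]}: π^{-1}(V) = {2, 3, 4} ∈ τ ✓.
  V = {[1], [2=4], [3]}: π^{-1}(V) = {1, 2, 3, 4} ∈ τ ✓.
  V = {[5]}: π^{-1}(V) = {5} ∉ τ ✗.
  V = {[1], [5]}: π^{-1}(V) = {1, 5} ∉ τ ✗.
  V = {[2=4], [5]}: π^{-1}(V) = {2, 4, 5} ∉ τ ✗.
  V = {[1], [2=4], [5]}: π^{-1}(V) = {1, 2, 4, 5} ∉ τ ✗.
  V = {[3], [5]}: π^{-1}(V) = {3, 5} ∉ τ ✗.
  V = {[1], [3], [5]}: π^{-1}(V) = {1, 3, 5} ∉ τ ✗.
  V = {[2=4], [3], [5]}: π^{-1}(V) = {2, 3, 4, 5} ∈ τ ✓.
  V = {[1], [2=4], [3], [5]}: π^{-1}(V) = {1, 2, 3, 4, 5} ∈ τ ✓.
Open sets in the quotient: τ_Q = {{}, {[2=4]}, {[3]}, {[1], [3]}, {[2=4], [3]}, {[1], [2=4], [3]}, {[2=4], [3], [5]}, {[1], [2=4], [3], [5]}} (8 elements).


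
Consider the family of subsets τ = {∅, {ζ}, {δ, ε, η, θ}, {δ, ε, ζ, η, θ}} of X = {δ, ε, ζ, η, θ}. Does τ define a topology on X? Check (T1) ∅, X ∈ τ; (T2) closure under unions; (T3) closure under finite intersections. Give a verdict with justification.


τ IS a topology on X.

Axiom (T1): ∅ ∈ τ? Yes; X ∈ τ? Yes.
Axiom (T2/T3): check pairwise unions and intersections of members of τ.
All pairwise intersections and unions checked — each lies in τ. Therefore τ satisfies (T1), (T2), (T3): it IS a topology on X.


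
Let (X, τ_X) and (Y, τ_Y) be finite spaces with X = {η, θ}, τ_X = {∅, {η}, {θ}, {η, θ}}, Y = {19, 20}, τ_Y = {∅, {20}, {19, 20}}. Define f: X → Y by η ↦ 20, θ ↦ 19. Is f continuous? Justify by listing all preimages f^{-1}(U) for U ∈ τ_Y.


f IS continuous.

Compute f^{-1}(U) for each U ∈ τ_Y:
  U = ∅: f^{-1}(U) = ∅ ∈ τ_X ✓.
  U = {20}: f^{-1}(U) = {η} ∈ τ_X ✓.
  U = {19, 20}: f^{-1}(U) = {η, θ} ∈ τ_X ✓.
Every preimage lies in τ_X, so f IS continuous.


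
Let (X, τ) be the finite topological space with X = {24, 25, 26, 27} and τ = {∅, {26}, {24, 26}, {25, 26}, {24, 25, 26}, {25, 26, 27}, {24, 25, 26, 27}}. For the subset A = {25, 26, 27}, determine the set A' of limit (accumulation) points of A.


A' = {24, 25, 27}

For each x ∈ X, list the open sets U ∈ τ with x ∈ U, then check whether U ∩ (A ∖ {x}) ≠ ∅ for every such U.
  x = 24: opens ∋ x are {24, 26}, {24, 25, 26}, {24, 25, 26, 27}; each meets A ∖ {24}, so x IS a limit point.
  x = 25: opens ∋ x are {25, 26}, {24, 25, 26}, {25, 26, 27}, {24, 25, 26, 27}; each meets A ∖ {25}, so x IS a limit point.
  x = 26: open {26} ∋ x has {26} ∩ (A ∖ {26}) = ∅, so x is NOT a limit point.
  x = 27: opens ∋ x are {25, 26, 27}, {24, 25, 26, 27}; each meets A ∖ {27}, so x IS a limit point.
Collecting: A' = {24, 25, 27}.


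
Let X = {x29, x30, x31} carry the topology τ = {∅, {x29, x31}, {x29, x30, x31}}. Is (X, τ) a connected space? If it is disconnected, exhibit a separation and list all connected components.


(X, τ) is connected.

Find clopen sets (U ∈ τ with X ∖ U ∈ τ):
  U = ∅, X ∖ U = {x29, x30, x31} — both open, so U is clopen.
  U = {x29, x30, x31}, X ∖ U = ∅ — both open, so U is clopen.
Only trivial clopens (∅ and X) exist, so (X, τ) is connected.
Compute connected components by grouping points that agree on all clopens:
  component: {x29, x30, x31}


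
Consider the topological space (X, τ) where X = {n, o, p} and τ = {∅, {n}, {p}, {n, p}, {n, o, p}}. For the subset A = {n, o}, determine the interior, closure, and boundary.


int(A) = {n}, cl(A) = {n, o}, ∂A = {o}.

Closed sets in (X, τ) are complements of opens:
  closed(X, τ) = {∅, {o}, {n, o}, {o, p}, {n, o, p}}.
int(A) = ⋃ {U ∈ τ : U ⊆ A}. Opens contained in A: ∅, {n}.
Taking the union of these: int(A) = {n}.
cl(A) = ⋂ {C closed : A ⊆ C}. Closed sets containing A: {n, o}, {n, o, p}.
Intersecting these: cl(A) = {n, o}.
∂A = cl(A) ∖ int(A) = {n, o} ∖ {n} = {o}.


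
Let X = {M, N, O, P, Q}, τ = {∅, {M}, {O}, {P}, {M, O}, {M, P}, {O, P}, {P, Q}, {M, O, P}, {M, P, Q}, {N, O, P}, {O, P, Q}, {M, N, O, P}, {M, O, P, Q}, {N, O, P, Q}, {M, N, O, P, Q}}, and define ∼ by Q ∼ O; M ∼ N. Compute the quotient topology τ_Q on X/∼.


X/∼ = {[M=N], [O=Q], [P]}; |τ_Q| = 4.

Equivalence classes: [M=N], [O=Q], [P].
Quotient map π: X → X/∼ sends M ↦ [M=N], N ↦ [M=N], O ↦ [O=Q], P ↦ [P], Q ↦ [O=Q].
For each subset V ⊆ X/∼, compute π^{-1}(V) ⊆ X and check whether π^{-1}(V) ∈ τ. V is open in τ_Q iff π^{-1}(V) ∈ τ.
  V = {}: π^{-1}(V) = ∅ ∈ τ ✓.
  V = {[M=N]}: π^{-1}(V) = {M, N} ∉ τ ✗.
  V = {[O=Q]}: π^{-1}(V) = {O, Q} ∉ τ ✗.
  V = {[M=N], [O=Q]}: π^{-1}(V) = {M, N, O, Q} ∉ τ ✗.
  V = {[P]}: π^{-1}(V) = {P} ∈ τ ✓.
  V = {[M=N], [P]}: π^{-1}(V) = {M, N, P} ∉ τ ✗.
  V = {[O=Q], [P]}: π^{-1}(V) = {O, P, Q} ∈ τ ✓.
  V = {[M=N], [O=Q], [P]}: π^{-1}(V) = {M, N, O, P, Q} ∈ τ ✓.
Open sets in the quotient: τ_Q = {{}, {[P]}, {[O=Q], [P]}, {[M=N], [O=Q], [P]}} (4 elements).


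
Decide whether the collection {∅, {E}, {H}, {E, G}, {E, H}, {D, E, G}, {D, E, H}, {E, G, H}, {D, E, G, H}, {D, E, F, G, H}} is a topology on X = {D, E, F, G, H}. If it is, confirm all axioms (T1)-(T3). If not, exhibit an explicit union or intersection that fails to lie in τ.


τ is NOT a topology on X.

Axiom (T1): ∅ ∈ τ? Yes; X ∈ τ? Yes.
Axiom (T2/T3): check pairwise unions and intersections of members of τ.
Counterexample for (T3): {D, E, G} ∩ {D, E, H} = {D, E} ∉ τ. Therefore τ is NOT a topology.


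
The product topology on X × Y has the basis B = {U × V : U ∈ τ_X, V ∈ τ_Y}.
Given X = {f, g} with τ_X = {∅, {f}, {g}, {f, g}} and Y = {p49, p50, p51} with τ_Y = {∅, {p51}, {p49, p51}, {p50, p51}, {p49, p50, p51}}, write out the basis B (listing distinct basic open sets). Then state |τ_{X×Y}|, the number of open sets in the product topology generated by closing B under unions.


Basis B = {∅ × ∅, {f} × {p51}, {g} × {p51}, {f} × {p49, p51}, {f} × {p50, p51}, {f, g} × {p51}, {g} × {p49, p51}, {g} × {p50, p51}, {f} × {p49, p50, p51}, {g} × {p49, p50, p51}, {f, g} × {p49, p51}, {f, g} × {p50, p51}, {f, g} × {p49, p50, p51}}; |τ_{X×Y}| = 25.

Enumerate products U × V with U ∈ τ_X, V ∈ τ_Y (deduplicated):
  ∅ × ∅ = {} (∅)
  {f} × {p51} = {(f,p51)}
  {g} × {p51} = {(g,p51)}
  {f} × {p49, p51} = {(f,p49), (f,p51)}
  {f} × {p50, p51} = {(f,p50), (f,p51)}
  {f, g} × {p51} = {(f,p51), (g,p51)}
  {g} × {p49, p51} = {(g,p49), (g,p51)}
  {g} × {p50, p51} = {(g,p50), (g,p51)}
  {f} × {p49, p50, p51} = {(f,p49), (f,p50), (f,p51)}
  {g} × {p49, p50, p51} = {(g,p49), (g,p50), (g,p51)}
  {f, g} × {p49, p51} = {(f,p49), (f,p51), (g,p49), (g,p51)}
  {f, g} × {p50, p51} = {(f,p50), (f,p51), (g,p50), (g,p51)}
  {f, g} × {p49, p50, p51} = {(f,p49), (f,p50), (f,p51), (g,p49), (g,p50), (g,p51)}
These 13 distinct sets form the basis B.
Close under arbitrary unions to get τ_{X×Y}; counting gives |τ_{X×Y}| = 25.


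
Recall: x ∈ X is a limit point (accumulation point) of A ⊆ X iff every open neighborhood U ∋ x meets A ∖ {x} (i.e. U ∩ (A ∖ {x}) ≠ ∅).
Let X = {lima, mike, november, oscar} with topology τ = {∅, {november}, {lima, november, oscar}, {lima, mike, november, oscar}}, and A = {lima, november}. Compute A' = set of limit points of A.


A' = {lima, mike, oscar}

For each x ∈ X, list the open sets U ∈ τ with x ∈ U, then check whether U ∩ (A ∖ {x}) ≠ ∅ for every such U.
  x = lima: opens ∋ x are {lima, november, oscar}, {lima, mike, november, oscar}; each meets A ∖ {lima}, so x IS a limit point.
  x = mike: opens ∋ x are {lima, mike, november, oscar}; each meets A ∖ {mike}, so x IS a limit point.
  x = november: open {november} ∋ x has {november} ∩ (A ∖ {november}) = ∅, so x is NOT a limit point.
  x = oscar: opens ∋ x are {lima, november, oscar}, {lima, mike, november, oscar}; each meets A ∖ {oscar}, so x IS a limit point.
Collecting: A' = {lima, mike, oscar}.


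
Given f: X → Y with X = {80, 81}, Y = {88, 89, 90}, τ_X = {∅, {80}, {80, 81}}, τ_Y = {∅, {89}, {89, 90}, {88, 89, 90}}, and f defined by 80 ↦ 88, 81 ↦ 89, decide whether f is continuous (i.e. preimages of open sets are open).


f is NOT continuous.

Compute f^{-1}(U) for each U ∈ τ_Y:
  U = ∅: f^{-1}(U) = ∅ ∈ τ_X ✓.
  U = {89}: f^{-1}(U) = {81} ∉ τ_X ✗.
  U = {89, 90}: f^{-1}(U) = {81} ∉ τ_X ✗.
  U = {88, 89, 90}: f^{-1}(U) = {80, 81} ∈ τ_X ✓.
Found U = {89} with f^{-1}(U) = {81} not in τ_X. Therefore f is NOT continuous.


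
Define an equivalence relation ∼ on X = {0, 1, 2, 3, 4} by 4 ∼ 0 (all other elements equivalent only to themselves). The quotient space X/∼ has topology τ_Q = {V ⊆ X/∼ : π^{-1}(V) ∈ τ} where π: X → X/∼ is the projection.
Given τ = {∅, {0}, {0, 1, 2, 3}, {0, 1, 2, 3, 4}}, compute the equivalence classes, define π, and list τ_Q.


X/∼ = {[0=4], [1], [2], [3]}; |τ_Q| = 2.

Equivalence classes: [0=4], [1], [2], [3].
Quotient map π: X → X/∼ sends 0 ↦ [0=4], 1 ↦ [1], 2 ↦ [2], 3 ↦ [3], 4 ↦ [0=4].
For each subset V ⊆ X/∼, compute π^{-1}(V) ⊆ X and check whether π^{-1}(V) ∈ τ. V is open in τ_Q iff π^{-1}(V) ∈ τ.
  V = {}: π^{-1}(V) = ∅ ∈ τ ✓.
  V = {[0=4]}: π^{-1}(V) = {0, 4} ∉ τ ✗.
  V = {[1]}: π^{-1}(V) = {1} ∉ τ ✗.
  V = {[0=4], [1]}: π^{-1}(V) = {0, 1, 4} ∉ τ ✗.
  V = {[2]}: π^{-1}(V) = {2} ∉ τ ✗.
  V = {[0=4], [2]}: π^{-1}(V) = {0, 2, 4} ∉ τ ✗.
  V = {[1], [2]}: π^{-1}(V) = {1, 2} ∉ τ ✗.
  V = {[0=4], [1], [2]}: π^{-1}(V) = {0, 1, 2, 4} ∉ τ ✗.
  V = {[3]}: π^{-1}(V) = {3} ∉ τ ✗.
  V = {[0=4], [3]}: π^{-1}(V) = {0, 3, 4} ∉ τ ✗.
  V = {[1], [3]}: π^{-1}(V) = {1, 3} ∉ τ ✗.
  V = {[0=4], [1], [3]}: π^{-1}(V) = {0, 1, 3, 4} ∉ τ ✗.
  V = {[2], [3]}: π^{-1}(V) = {2, 3} ∉ τ ✗.
  V = {[0=4], [2], [3]}: π^{-1}(V) = {0, 2, 3, 4} ∉ τ ✗.
  V = {[1], [2], [3]}: π^{-1}(V) = {1, 2, 3} ∉ τ ✗.
  V = {[0=4], [1], [2], [3]}: π^{-1}(V) = {0, 1, 2, 3, 4} ∈ τ ✓.
Open sets in the quotient: τ_Q = {{}, {[0=4], [1], [2], [3]}} (2 elements).


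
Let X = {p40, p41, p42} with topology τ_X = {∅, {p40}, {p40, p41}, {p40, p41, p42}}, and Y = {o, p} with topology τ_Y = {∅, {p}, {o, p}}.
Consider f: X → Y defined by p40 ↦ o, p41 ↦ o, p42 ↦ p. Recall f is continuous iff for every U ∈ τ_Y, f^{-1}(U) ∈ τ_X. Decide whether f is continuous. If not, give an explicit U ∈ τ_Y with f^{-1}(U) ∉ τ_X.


f is NOT continuous.

Compute f^{-1}(U) for each U ∈ τ_Y:
  U = ∅: f^{-1}(U) = ∅ ∈ τ_X ✓.
  U = {p}: f^{-1}(U) = {p42} ∉ τ_X ✗.
  U = {o, p}: f^{-1}(U) = {p40, p41, p42} ∈ τ_X ✓.
Found U = {p} with f^{-1}(U) = {p42} not in τ_X. Therefore f is NOT continuous.


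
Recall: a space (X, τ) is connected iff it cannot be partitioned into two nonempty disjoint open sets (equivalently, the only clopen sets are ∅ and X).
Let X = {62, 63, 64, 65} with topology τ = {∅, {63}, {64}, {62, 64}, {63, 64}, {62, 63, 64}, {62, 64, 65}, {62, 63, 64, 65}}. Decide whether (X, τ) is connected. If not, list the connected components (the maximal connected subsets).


(X, τ) is disconnected; components = [{63}, {62, 64, 65}].

Find clopen sets (U ∈ τ with X ∖ U ∈ τ):
  U = ∅, X ∖ U = {62, 63, 64, 65} — both open, so U is clopen.
  U = {63}, X ∖ U = {62, 64, 65} — both open, so U is clopen.
  U = {62, 64, 65}, X ∖ U = {63} — both open, so U is clopen.
  U = {62, 63, 64, 65}, X ∖ U = ∅ — both open, so U is clopen.
Nontrivial clopen(s) exist: e.g. {63}. So (X, τ) is disconnected.
Compute connected components by grouping points that agree on all clopens:
  component: {63}
  component: {62, 64, 65}


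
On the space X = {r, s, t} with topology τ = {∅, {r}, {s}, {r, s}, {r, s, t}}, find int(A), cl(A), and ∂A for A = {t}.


int(A) = ∅, cl(A) = {t}, ∂A = {t}.

Closed sets in (X, τ) are complements of opens:
  closed(X, τ) = {∅, {t}, {r, t}, {s, t}, {r, s, t}}.
int(A) = ⋃ {U ∈ τ : U ⊆ A}. Opens contained in A: ∅.
Taking the union of these: int(A) = ∅.
cl(A) = ⋂ {C closed : A ⊆ C}. Closed sets containing A: {t}, {r, t}, {s, t}, {r, s, t}.
Intersecting these: cl(A) = {t}.
∂A = cl(A) ∖ int(A) = {t} ∖ ∅ = {t}.


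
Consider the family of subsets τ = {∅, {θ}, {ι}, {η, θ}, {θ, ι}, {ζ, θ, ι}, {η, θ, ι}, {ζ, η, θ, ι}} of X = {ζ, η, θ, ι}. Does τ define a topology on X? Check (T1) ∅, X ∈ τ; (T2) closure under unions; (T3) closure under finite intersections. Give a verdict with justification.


τ IS a topology on X.

Axiom (T1): ∅ ∈ τ? Yes; X ∈ τ? Yes.
Axiom (T2/T3): check pairwise unions and intersections of members of τ.
All pairwise intersections and unions checked — each lies in τ. Therefore τ satisfies (T1), (T2), (T3): it IS a topology on X.


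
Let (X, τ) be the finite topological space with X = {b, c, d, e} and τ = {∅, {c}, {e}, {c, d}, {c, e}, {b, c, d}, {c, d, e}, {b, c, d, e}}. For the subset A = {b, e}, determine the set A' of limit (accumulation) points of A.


A' = ∅

For each x ∈ X, list the open sets U ∈ τ with x ∈ U, then check whether U ∩ (A ∖ {x}) ≠ ∅ for every such U.
  x = b: open {b, c, d} ∋ x has {b, c, d} ∩ (A ∖ {b}) = ∅, so x is NOT a limit point.
  x = c: open {c} ∋ x has {c} ∩ (A ∖ {c}) = ∅, so x is NOT a limit point.
  x = d: open {c, d} ∋ x has {c, d} ∩ (A ∖ {d}) = ∅, so x is NOT a limit point.
  x = e: open {e} ∋ x has {e} ∩ (A ∖ {e}) = ∅, so x is NOT a limit point.
Collecting: A' = ∅.


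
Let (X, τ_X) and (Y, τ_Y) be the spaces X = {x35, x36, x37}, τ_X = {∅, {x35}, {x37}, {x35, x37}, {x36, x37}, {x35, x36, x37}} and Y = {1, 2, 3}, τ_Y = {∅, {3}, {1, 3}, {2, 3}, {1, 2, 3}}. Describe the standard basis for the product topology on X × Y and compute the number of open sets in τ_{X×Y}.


Basis B = {∅ × ∅, {x35} × {3}, {x37} × {3}, {x35} × {1, 3}, {x35} × {2, 3}, {x35, x37} × {3}, {x36, x37} × {3}, {x37} × {1, 3}, {x37} × {2, 3}, {x35} × {1, 2, 3}, {x35, x36, x37} × {3}, {x37} × {1, 2, 3}, {x35, x37} × {1, 3}, {x35, x37} × {2, 3}, {x36, x37} × {1, 3}, {x36, x37} × {2, 3}, {x35, x37} × {1, 2, 3}, {x35, x36, x37} × {1, 3}, {x35, x36, x37} × {2, 3}, {x36, x37} × {1, 2, 3}, {x35, x36, x37} × {1, 2, 3}}; |τ_{X×Y}| = 70.

Enumerate products U × V with U ∈ τ_X, V ∈ τ_Y (deduplicated):
  ∅ × ∅ = {} (∅)
  {x35} × {3} = {(x35,3)}
  {x37} × {3} = {(x37,3)}
  {x35} × {1, 3} = {(x35,1), (x35,3)}
  {x35} × {2, 3} = {(x35,2), (x35,3)}
  {x35, x37} × {3} = {(x35,3), (x37,3)}
  {x36, x37} × {3} = {(x36,3), (x37,3)}
  {x37} × {1, 3} = {(x37,1), (x37,3)}
  {x37} × {2, 3} = {(x37,2), (x37,3)}
  {x35} × {1, 2, 3} = {(x35,1), (x35,2), (x35,3)}
  {x35, x36, x37} × {3} = {(x35,3), (x36,3), (x37,3)}
  {x37} × {1, 2, 3} = {(x37,1), (x37,2), (x37,3)}
  {x35, x37} × {1, 3} = {(x35,1), (x35,3), (x37,1), (x37,3)}
  {x35, x37} × {2, 3} = {(x35,2), (x35,3), (x37,2), (x37,3)}
  {x36, x37} × {1, 3} = {(x36,1), (x36,3), (x37,1), (x37,3)}
  {x36, x37} × {2, 3} = {(x36,2), (x36,3), (x37,2), (x37,3)}
  {x35, x37} × {1, 2, 3} = {(x35,1), (x35,2), (x35,3), (x37,1), (x37,2), (x37,3)}
  {x35, x36, x37} × {1, 3} = {(x35,1), (x35,3), (x36,1), (x36,3), (x37,1), (x37,3)}
  {x35, x36, x37} × {2, 3} = {(x35,2), (x35,3), (x36,2), (x36,3), (x37,2), (x37,3)}
  {x36, x37} × {1, 2, 3} = {(x36,1), (x36,2), (x36,3), (x37,1), (x37,2), (x37,3)}
  {x35, x36, x37} × {1, 2, 3} = {(x35,1), (x35,2), (x35,3), (x36,1), (x36,2), (x36,3), (x37,1), (x37,2), (x37,3)}
These 21 distinct sets form the basis B.
Close under arbitrary unions to get τ_{X×Y}; counting gives |τ_{X×Y}| = 70.


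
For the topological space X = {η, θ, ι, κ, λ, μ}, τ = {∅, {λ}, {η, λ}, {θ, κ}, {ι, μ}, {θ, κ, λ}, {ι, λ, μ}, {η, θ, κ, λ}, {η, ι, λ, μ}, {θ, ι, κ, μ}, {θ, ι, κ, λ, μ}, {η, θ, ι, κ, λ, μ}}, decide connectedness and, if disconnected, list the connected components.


(X, τ) is disconnected; components = [{η, λ}, {θ, κ}, {ι, μ}].

Find clopen sets (U ∈ τ with X ∖ U ∈ τ):
  U = ∅, X ∖ U = {η, θ, ι, κ, λ, μ} — both open, so U is clopen.
  U = {η, λ}, X ∖ U = {θ, ι, κ, μ} — both open, so U is clopen.
  U = {θ, κ}, X ∖ U = {η, ι, λ, μ} — both open, so U is clopen.
  U = {ι, μ}, X ∖ U = {η, θ, κ, λ} — both open, so U is clopen.
  U = {η, θ, κ, λ}, X ∖ U = {ι, μ} — both open, so U is clopen.
  U = {η, ι, λ, μ}, X ∖ U = {θ, κ} — both open, so U is clopen.
  U = {θ, ι, κ, μ}, X ∖ U = {η, λ} — both open, so U is clopen.
  U = {η, θ, ι, κ, λ, μ}, X ∖ U = ∅ — both open, so U is clopen.
Nontrivial clopen(s) exist: e.g. {θ, ι, κ, μ}. So (X, τ) is disconnected.
Compute connected components by grouping points that agree on all clopens:
  component: {η, λ}
  component: {θ, κ}
  component: {ι, μ}


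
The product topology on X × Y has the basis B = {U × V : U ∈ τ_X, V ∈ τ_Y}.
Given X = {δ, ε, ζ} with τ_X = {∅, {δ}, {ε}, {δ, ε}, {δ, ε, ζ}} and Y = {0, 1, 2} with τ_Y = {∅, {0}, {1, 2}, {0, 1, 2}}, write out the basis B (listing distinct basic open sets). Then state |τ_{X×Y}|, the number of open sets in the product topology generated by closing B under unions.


Basis B = {∅ × ∅, {δ} × {0}, {ε} × {0}, {δ, ε} × {0}, {δ} × {1, 2}, {ε} × {1, 2}, {δ} × {0, 1, 2}, {δ, ε, ζ} × {0}, {ε} × {0, 1, 2}, {δ, ε} × {1, 2}, {δ, ε} × {0, 1, 2}, {δ, ε, ζ} × {1, 2}, {δ, ε, ζ} × {0, 1, 2}}; |τ_{X×Y}| = 25.

Enumerate products U × V with U ∈ τ_X, V ∈ τ_Y (deduplicated):
  ∅ × ∅ = {} (∅)
  {δ} × {0} = {(δ,0)}
  {ε} × {0} = {(ε,0)}
  {δ, ε} × {0} = {(δ,0), (ε,0)}
  {δ} × {1, 2} = {(δ,1), (δ,2)}
  {ε} × {1, 2} = {(ε,1), (ε,2)}
  {δ} × {0, 1, 2} = {(δ,0), (δ,1), (δ,2)}
  {δ, ε, ζ} × {0} = {(δ,0), (ε,0), (ζ,0)}
  {ε} × {0, 1, 2} = {(ε,0), (ε,1), (ε,2)}
  {δ, ε} × {1, 2} = {(δ,1), (δ,2), (ε,1), (ε,2)}
  {δ, ε} × {0, 1, 2} = {(δ,0), (δ,1), (δ,2), (ε,0), (ε,1), (ε,2)}
  {δ, ε, ζ} × {1, 2} = {(δ,1), (δ,2), (ε,1), (ε,2), (ζ,1), (ζ,2)}
  {δ, ε, ζ} × {0, 1, 2} = {(δ,0), (δ,1), (δ,2), (ε,0), (ε,1), (ε,2), (ζ,0), (ζ,1), (ζ,2)}
These 13 distinct sets form the basis B.
Close under arbitrary unions to get τ_{X×Y}; counting gives |τ_{X×Y}| = 25.


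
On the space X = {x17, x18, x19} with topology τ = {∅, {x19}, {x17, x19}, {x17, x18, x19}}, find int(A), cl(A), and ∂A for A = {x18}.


int(A) = ∅, cl(A) = {x18}, ∂A = {x18}.

Closed sets in (X, τ) are complements of opens:
  closed(X, τ) = {∅, {x18}, {x17, x18}, {x17, x18, x19}}.
int(A) = ⋃ {U ∈ τ : U ⊆ A}. Opens contained in A: ∅.
Taking the union of these: int(A) = ∅.
cl(A) = ⋂ {C closed : A ⊆ C}. Closed sets containing A: {x18}, {x17, x18}, {x17, x18, x19}.
Intersecting these: cl(A) = {x18}.
∂A = cl(A) ∖ int(A) = {x18} ∖ ∅ = {x18}.


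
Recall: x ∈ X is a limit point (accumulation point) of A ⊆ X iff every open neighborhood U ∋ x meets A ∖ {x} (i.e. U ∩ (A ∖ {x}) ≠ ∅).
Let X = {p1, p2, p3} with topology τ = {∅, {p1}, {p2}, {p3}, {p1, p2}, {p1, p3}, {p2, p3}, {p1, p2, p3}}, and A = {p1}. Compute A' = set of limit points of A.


A' = ∅

For each x ∈ X, list the open sets U ∈ τ with x ∈ U, then check whether U ∩ (A ∖ {x}) ≠ ∅ for every such U.
  x = p1: open {p1} ∋ x has {p1} ∩ (A ∖ {p1}) = ∅, so x is NOT a limit point.
  x = p2: open {p2} ∋ x has {p2} ∩ (A ∖ {p2}) = ∅, so x is NOT a limit point.
  x = p3: open {p3} ∋ x has {p3} ∩ (A ∖ {p3}) = ∅, so x is NOT a limit point.
Collecting: A' = ∅.


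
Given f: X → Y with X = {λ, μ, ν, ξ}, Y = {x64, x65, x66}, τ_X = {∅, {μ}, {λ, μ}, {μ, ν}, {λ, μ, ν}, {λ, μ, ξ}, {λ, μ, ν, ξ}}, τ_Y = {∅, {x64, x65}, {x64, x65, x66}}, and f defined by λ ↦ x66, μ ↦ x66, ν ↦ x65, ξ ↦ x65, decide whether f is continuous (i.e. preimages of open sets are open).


f is NOT continuous.

Compute f^{-1}(U) for each U ∈ τ_Y:
  U = ∅: f^{-1}(U) = ∅ ∈ τ_X ✓.
  U = {x64, x65}: f^{-1}(U) = {ν, ξ} ∉ τ_X ✗.
  U = {x64, x65, x66}: f^{-1}(U) = {λ, μ, ν, ξ} ∈ τ_X ✓.
Found U = {x64, x65} with f^{-1}(U) = {ν, ξ} not in τ_X. Therefore f is NOT continuous.


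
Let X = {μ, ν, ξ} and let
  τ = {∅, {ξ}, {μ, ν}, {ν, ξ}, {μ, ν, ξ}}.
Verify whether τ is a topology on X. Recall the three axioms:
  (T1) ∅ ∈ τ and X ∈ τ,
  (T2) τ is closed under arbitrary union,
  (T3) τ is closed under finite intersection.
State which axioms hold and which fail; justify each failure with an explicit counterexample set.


τ is NOT a topology on X.

Axiom (T1): ∅ ∈ τ? Yes; X ∈ τ? Yes.
Axiom (T2/T3): check pairwise unions and intersections of members of τ.
Counterexample for (T3): {μ, ν} ∩ {ν, ξ} = {ν} ∉ τ. Therefore τ is NOT a topology.


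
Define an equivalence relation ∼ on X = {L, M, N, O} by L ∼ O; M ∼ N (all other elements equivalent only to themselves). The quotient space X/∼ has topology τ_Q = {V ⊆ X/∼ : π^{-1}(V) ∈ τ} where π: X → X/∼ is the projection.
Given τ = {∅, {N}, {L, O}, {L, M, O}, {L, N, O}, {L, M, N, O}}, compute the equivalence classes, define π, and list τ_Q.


X/∼ = {[L=O], [M=N]}; |τ_Q| = 3.

Equivalence classes: [L=O], [M=N].
Quotient map π: X → X/∼ sends L ↦ [L=O], M ↦ [M=N], N ↦ [M=N], O ↦ [L=O].
For each subset V ⊆ X/∼, compute π^{-1}(V) ⊆ X and check whether π^{-1}(V) ∈ τ. V is open in τ_Q iff π^{-1}(V) ∈ τ.
  V = {}: π^{-1}(V) = ∅ ∈ τ ✓.
  V = {[L=O]}: π^{-1}(V) = {L, O} ∈ τ ✓.
  V = {[M=N]}: π^{-1}(V) = {M, N} ∉ τ ✗.
  V = {[L=O], [M=N]}: π^{-1}(V) = {L, M, N, O} ∈ τ ✓.
Open sets in the quotient: τ_Q = {{}, {[L=O]}, {[L=O], [M=N]}} (3 elements).


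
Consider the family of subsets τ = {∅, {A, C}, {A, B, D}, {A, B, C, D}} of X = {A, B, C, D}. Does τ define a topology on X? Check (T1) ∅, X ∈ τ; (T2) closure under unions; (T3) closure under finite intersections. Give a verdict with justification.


τ is NOT a topology on X.

Axiom (T1): ∅ ∈ τ? Yes; X ∈ τ? Yes.
Axiom (T2/T3): check pairwise unions and intersections of members of τ.
Counterexample for (T3): {A, C} ∩ {A, B, D} = {A} ∉ τ. Therefore τ is NOT a topology.


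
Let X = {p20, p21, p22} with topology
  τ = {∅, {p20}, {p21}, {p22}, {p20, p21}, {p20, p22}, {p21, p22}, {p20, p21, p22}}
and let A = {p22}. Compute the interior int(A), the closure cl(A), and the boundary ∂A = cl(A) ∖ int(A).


int(A) = {p22}, cl(A) = {p22}, ∂A = ∅.

Closed sets in (X, τ) are complements of opens:
  closed(X, τ) = {∅, {p20}, {p21}, {p22}, {p20, p21}, {p20, p22}, {p21, p22}, {p20, p21, p22}}.
int(A) = ⋃ {U ∈ τ : U ⊆ A}. Opens contained in A: ∅, {p22}.
Taking the union of these: int(A) = {p22}.
cl(A) = ⋂ {C closed : A ⊆ C}. Closed sets containing A: {p22}, {p20, p22}, {p21, p22}, {p20, p21, p22}.
Intersecting these: cl(A) = {p22}.
∂A = cl(A) ∖ int(A) = {p22} ∖ {p22} = ∅.


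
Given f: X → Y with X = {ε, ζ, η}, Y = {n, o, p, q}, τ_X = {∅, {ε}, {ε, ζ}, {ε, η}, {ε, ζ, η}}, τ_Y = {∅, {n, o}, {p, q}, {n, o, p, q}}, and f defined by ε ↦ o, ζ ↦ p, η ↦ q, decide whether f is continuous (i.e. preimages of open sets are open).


f is NOT continuous.

Compute f^{-1}(U) for each U ∈ τ_Y:
  U = ∅: f^{-1}(U) = ∅ ∈ τ_X ✓.
  U = {n, o}: f^{-1}(U) = {ε} ∈ τ_X ✓.
  U = {p, q}: f^{-1}(U) = {ζ, η} ∉ τ_X ✗.
  U = {n, o, p, q}: f^{-1}(U) = {ε, ζ, η} ∈ τ_X ✓.
Found U = {p, q} with f^{-1}(U) = {ζ, η} not in τ_X. Therefore f is NOT continuous.


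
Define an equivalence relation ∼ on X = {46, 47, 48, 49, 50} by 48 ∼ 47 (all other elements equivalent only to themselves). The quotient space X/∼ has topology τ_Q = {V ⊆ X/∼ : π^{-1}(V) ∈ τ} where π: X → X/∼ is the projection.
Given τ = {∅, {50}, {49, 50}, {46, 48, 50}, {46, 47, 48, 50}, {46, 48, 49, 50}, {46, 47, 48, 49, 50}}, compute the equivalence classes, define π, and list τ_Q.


X/∼ = {[46], [47=48], [49], [50]}; |τ_Q| = 5.

Equivalence classes: [46], [47=48], [49], [50].
Quotient map π: X → X/∼ sends 46 ↦ [46], 47 ↦ [47=48], 48 ↦ [47=48], 49 ↦ [49], 50 ↦ [50].
For each subset V ⊆ X/∼, compute π^{-1}(V) ⊆ X and check whether π^{-1}(V) ∈ τ. V is open in τ_Q iff π^{-1}(V) ∈ τ.
  V = {}: π^{-1}(V) = ∅ ∈ τ ✓.
  V = {[46]}: π^{-1}(V) = {46} ∉ τ ✗.
  V = {[47=48]}: π^{-1}(V) = {47, 48} ∉ τ ✗.
  V = {[46], [47=48]}: π^{-1}(V) = {46, 47, 48} ∉ τ ✗.
  V = {[49]}: π^{-1}(V) = {49} ∉ τ ✗.
  V = {[46], [49]}: π^{-1}(V) = {46, 49} ∉ τ ✗.
  V = {[47=48], [49]}: π^{-1}(V) = {47, 48, 49} ∉ τ ✗.
  V = {[46], [47=48], [49]}: π^{-1}(V) = {46, 47, 48, 49} ∉ τ ✗.
  V = {[50]}: π^{-1}(V) = {50} ∈ τ ✓.
  V = {[46], [50]}: π^{-1}(V) = {46, 50} ∉ τ ✗.
  V = {[47=48], [50]}: π^{-1}(V) = {47, 48, 50} ∉ τ ✗.
  V = {[46], [47=48], [50]}: π^{-1}(V) = {46, 47, 48, 50} ∈ τ ✓.
  V = {[49], [50]}: π^{-1}(V) = {49, 50} ∈ τ ✓.
  V = {[46], [49], [50]}: π^{-1}(V) = {46, 49, 50} ∉ τ ✗.
  V = {[47=48], [49], [50]}: π^{-1}(V) = {47, 48, 49, 50} ∉ τ ✗.
  V = {[46], [47=48], [49], [50]}: π^{-1}(V) = {46, 47, 48, 49, 50} ∈ τ ✓.
Open sets in the quotient: τ_Q = {{}, {[50]}, {[46], [47=48], [50]}, {[49], [50]}, {[46], [47=48], [49], [50]}} (5 elements).


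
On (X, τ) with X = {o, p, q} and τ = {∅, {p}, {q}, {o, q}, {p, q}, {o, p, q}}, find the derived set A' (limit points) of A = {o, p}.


A' = ∅

For each x ∈ X, list the open sets U ∈ τ with x ∈ U, then check whether U ∩ (A ∖ {x}) ≠ ∅ for every such U.
  x = o: open {o, q} ∋ x has {o, q} ∩ (A ∖ {o}) = ∅, so x is NOT a limit point.
  x = p: open {p} ∋ x has {p} ∩ (A ∖ {p}) = ∅, so x is NOT a limit point.
  x = q: open {q} ∋ x has {q} ∩ (A ∖ {q}) = ∅, so x is NOT a limit point.
Collecting: A' = ∅.


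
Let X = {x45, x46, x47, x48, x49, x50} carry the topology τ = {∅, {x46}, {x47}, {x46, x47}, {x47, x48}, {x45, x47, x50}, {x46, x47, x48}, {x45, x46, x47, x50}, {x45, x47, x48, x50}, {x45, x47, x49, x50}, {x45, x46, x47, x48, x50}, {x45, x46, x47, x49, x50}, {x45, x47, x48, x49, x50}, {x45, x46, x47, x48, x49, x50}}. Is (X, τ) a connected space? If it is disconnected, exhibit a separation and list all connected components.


(X, τ) is disconnected; components = [{x46}, {x45, x47, x48, x49, x50}].

Find clopen sets (U ∈ τ with X ∖ U ∈ τ):
  U = ∅, X ∖ U = {x45, x46, x47, x48, x49, x50} — both open, so U is clopen.
  U = {x46}, X ∖ U = {x45, x47, x48, x49, x50} — both open, so U is clopen.
  U = {x45, x47, x48, x49, x50}, X ∖ U = {x46} — both open, so U is clopen.
  U = {x45, x46, x47, x48, x49, x50}, X ∖ U = ∅ — both open, so U is clopen.
Nontrivial clopen(s) exist: e.g. {x45, x47, x48, x49, x50}. So (X, τ) is disconnected.
Compute connected components by grouping points that agree on all clopens:
  component: {x46}
  component: {x45, x47, x48, x49, x50}
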